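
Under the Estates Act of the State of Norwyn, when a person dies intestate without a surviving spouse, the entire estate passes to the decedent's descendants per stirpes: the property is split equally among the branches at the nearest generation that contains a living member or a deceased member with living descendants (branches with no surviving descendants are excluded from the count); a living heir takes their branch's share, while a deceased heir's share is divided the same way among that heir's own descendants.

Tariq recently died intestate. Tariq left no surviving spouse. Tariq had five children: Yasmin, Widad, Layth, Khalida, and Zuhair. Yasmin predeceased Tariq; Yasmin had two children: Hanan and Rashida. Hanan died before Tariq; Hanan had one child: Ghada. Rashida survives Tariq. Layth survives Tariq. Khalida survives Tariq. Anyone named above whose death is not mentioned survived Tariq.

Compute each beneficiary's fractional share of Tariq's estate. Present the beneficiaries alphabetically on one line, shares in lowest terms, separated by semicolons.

Ghada 1/10; Khalida 1/5; Layth 1/5; Rashida 1/10; Widad 1/5; Zuhair 1/5

There is no surviving spouse, so the entire estate passes to Tariq's descendants per stirpes.
The estate is divided into 5 equal shares of 1/5 among Yasmin, Widad, Layth, Khalida, Zuhair.
Yasmin predeceased; the 1/5 allotted to Yasmin's branch passes to Yasmin's issue by representation.
The 1/5 is divided into 2 equal shares of 1/10 among Hanan, Rashida.
Hanan predeceased; the 1/10 allotted to Hanan's branch passes to Hanan's issue by representation.
Ghada is the sole taker at this level and receives the full 1/10.
Rashida is living and takes 1/10.
Widad is living and takes 1/5.
Layth is living and takes 1/5.
Khalida is living and takes 1/5.
Zuhair is living and takes 1/5.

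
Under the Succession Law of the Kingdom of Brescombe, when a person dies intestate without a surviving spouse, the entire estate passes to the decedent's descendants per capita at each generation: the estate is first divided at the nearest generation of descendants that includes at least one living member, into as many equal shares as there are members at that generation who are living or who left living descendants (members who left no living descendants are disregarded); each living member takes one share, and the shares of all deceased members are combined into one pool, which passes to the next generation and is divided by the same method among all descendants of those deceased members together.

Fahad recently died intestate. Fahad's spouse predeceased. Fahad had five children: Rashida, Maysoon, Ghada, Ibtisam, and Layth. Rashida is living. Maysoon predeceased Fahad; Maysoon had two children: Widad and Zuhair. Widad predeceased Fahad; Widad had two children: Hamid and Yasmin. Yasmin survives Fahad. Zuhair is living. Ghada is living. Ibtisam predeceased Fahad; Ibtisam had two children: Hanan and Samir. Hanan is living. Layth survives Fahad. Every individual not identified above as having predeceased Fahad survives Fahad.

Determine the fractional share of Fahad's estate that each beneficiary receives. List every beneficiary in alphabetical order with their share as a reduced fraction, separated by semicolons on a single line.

There is no surviving spouse, so the entire estate passes to Fahad's descendants per capita at each generation.
At generation 1 (Rashida, Maysoon, Ghada, Ibtisam, Layth) there are 5 shares of (1)/5 = 1/5 each.
Living: Rashida, Ghada, and Layth — each takes 1/5.
Deceased: Maysoon and Ibtisam. Their combined 2/5 is pooled and carried to generation 2.
At generation 2 (Widad, Zuhair, Hanan, Samir) there are 4 shares of (2/5)/4 = 1/10 each.
Living: Zuhair, Hanan, and Samir — each takes 1/10.
Deceased: Widad. That 1/10 share is carried to generation 3.
At generation 3 (Hamid, Yasmin) there are 2 shares of (1/10)/2 = 1/20 each.
Living: Hamid and Yasmin — each takes 1/20.

Ghada 1/5; Hamid 1/20; Hanan 1/10; Layth 1/5; Rashida 1/5; Samir 1/10; Yasmin 1/20; Zuhair 1/10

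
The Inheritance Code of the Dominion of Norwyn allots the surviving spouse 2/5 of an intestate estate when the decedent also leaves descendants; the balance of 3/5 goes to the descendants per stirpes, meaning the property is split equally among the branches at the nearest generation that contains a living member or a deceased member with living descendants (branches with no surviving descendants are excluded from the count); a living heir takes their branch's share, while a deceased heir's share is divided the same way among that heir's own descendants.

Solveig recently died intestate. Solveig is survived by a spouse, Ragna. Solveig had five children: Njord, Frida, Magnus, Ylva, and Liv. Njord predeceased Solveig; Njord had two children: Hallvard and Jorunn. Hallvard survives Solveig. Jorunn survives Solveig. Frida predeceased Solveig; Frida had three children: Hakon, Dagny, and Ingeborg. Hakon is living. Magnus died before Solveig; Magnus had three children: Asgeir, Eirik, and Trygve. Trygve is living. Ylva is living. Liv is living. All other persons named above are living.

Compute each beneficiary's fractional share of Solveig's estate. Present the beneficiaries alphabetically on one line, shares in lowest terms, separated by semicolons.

Asgeir 1/25; Dagny 1/25; Eirik 1/25; Hakon 1/25; Hallvard 3/50; Ingeborg 1/25; Jorunn 3/50; Liv 3/25; Ragna 2/5; Trygve 1/25; Ylva 3/25

Ragna, as surviving spouse, takes 2/5.
The remaining 3/5 passes to Solveig's descendants per stirpes.
The 3/5 is divided into 5 equal shares of 3/25 among Njord, Frida, Magnus, Ylva, Liv.
Njord predeceased; the 3/25 allotted to Njord's branch passes to Njord's issue by representation.
The 3/25 is divided into 2 equal shares of 3/50 among Hallvard, Jorunn.
Hallvard is living and takes 3/50.
Jorunn is living and takes 3/50.
Frida predeceased; the 3/25 allotted to Frida's branch passes to Frida's issue by representation.
The 3/25 is divided into 3 equal shares of 1/25 among Hakon, Dagny, Ingeborg.
Hakon is living and takes 1/25.
Dagny is living and takes 1/25.
Ingeborg is living and takes 1/25.
Magnus predeceased; the 3/25 allotted to Magnus's branch passes to Magnus's issue by representation.
The 3/25 is divided into 3 equal shares of 1/25 among Asgeir, Eirik, Trygve.
Asgeir is living and takes 1/25.
Eirik is living and takes 1/25.
Trygve is living and takes 1/25.
Ylva is living and takes 3/25.
Liv is living and takes 3/25.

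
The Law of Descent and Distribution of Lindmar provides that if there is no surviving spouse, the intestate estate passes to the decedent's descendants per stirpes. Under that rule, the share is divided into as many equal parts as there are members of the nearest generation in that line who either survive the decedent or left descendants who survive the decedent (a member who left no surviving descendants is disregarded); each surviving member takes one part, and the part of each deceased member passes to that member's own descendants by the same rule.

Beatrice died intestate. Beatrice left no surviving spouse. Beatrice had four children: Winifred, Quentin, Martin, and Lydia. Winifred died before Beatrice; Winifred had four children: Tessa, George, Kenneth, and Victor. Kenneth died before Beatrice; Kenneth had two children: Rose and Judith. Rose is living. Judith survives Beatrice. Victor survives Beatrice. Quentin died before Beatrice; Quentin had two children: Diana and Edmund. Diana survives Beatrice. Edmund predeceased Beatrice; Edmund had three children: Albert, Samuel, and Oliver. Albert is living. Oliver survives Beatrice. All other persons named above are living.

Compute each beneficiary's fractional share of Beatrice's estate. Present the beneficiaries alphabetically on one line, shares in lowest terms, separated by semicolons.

Albert 1/24; Diana 1/8; George 1/16; Judith 1/32; Lydia 1/4; Martin 1/4; Oliver 1/24; Rose 1/32; Samuel 1/24; Tessa 1/16; Victor 1/16

There is no surviving spouse, so the entire estate passes to Beatrice's descendants per stirpes.
The estate is divided into 4 equal shares of 1/4 among Winifred, Quentin, Martin, Lydia.
Winifred predeceased; the 1/4 allotted to Winifred's branch passes to Winifred's issue by representation.
The 1/4 is divided into 4 equal shares of 1/16 among Tessa, George, Kenneth, Victor.
Tessa is living and takes 1/16.
George is living and takes 1/16.
Kenneth predeceased; the 1/16 allotted to Kenneth's branch passes to Kenneth's issue by representation.
The 1/16 is divided into 2 equal shares of 1/32 among Rose, Judith.
Rose is living and takes 1/32.
Judith is living and takes 1/32.
Victor is living and takes 1/16.
Quentin predeceased; the 1/4 allotted to Quentin's branch passes to Quentin's issue by representation.
The 1/4 is divided into 2 equal shares of 1/8 among Diana, Edmund.
Diana is living and takes 1/8.
Edmund predeceased; the 1/8 allotted to Edmund's branch passes to Edmund's issue by representation.
The 1/8 is divided into 3 equal shares of 1/24 among Albert, Samuel, Oliver.
Albert is living and takes 1/24.
Samuel is living and takes 1/24.
Oliver is living and takes 1/24.
Martin is living and takes 1/4.
Lydia is living and takes 1/4.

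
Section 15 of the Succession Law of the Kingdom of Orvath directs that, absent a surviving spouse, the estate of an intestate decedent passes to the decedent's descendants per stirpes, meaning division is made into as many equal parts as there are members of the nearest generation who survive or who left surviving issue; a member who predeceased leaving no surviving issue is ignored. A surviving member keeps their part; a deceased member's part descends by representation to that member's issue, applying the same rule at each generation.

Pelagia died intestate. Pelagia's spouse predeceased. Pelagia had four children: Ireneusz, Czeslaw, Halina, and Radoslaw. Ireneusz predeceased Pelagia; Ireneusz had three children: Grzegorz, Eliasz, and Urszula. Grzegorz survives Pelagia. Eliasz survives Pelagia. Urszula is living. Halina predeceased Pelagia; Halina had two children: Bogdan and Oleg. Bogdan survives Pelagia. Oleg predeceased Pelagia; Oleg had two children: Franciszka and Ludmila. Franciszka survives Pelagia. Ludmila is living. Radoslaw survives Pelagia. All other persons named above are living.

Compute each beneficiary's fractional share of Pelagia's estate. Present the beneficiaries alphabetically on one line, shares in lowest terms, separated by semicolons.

Bogdan 1/8; Czeslaw 1/4; Eliasz 1/12; Franciszka 1/16; Grzegorz 1/12; Ludmila 1/16; Radoslaw 1/4; Urszula 1/12

There is no surviving spouse, so the entire estate passes to Pelagia's descendants per stirpes.
The estate is divided into 4 equal shares of 1/4 among Ireneusz, Czeslaw, Halina, Radoslaw.
Ireneusz predeceased; the 1/4 allotted to Ireneusz's branch passes to Ireneusz's issue by representation.
The 1/4 is divided into 3 equal shares of 1/12 among Grzegorz, Eliasz, Urszula.
Grzegorz is living and takes 1/12.
Eliasz is living and takes 1/12.
Urszula is living and takes 1/12.
Czeslaw is living and takes 1/4.
Halina predeceased; the 1/4 allotted to Halina's branch passes to Halina's issue by representation.
The 1/4 is divided into 2 equal shares of 1/8 among Bogdan, Oleg.
Bogdan is living and takes 1/8.
Oleg predeceased; the 1/8 allotted to Oleg's branch passes to Oleg's issue by representation.
The 1/8 is divided into 2 equal shares of 1/16 among Franciszka, Ludmila.
Franciszka is living and takes 1/16.
Ludmila is living and takes 1/16.
Radoslaw is living and takes 1/4.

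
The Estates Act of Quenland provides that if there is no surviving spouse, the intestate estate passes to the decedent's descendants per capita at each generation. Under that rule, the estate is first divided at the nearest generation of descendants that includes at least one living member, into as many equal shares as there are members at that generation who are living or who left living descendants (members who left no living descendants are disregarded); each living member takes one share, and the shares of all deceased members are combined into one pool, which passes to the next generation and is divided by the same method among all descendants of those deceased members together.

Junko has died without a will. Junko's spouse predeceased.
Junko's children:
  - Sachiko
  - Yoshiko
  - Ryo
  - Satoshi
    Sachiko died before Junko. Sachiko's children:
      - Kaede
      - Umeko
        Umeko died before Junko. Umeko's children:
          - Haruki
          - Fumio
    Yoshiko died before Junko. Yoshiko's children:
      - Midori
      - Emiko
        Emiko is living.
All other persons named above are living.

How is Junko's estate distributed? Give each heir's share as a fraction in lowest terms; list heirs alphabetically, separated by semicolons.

Emiko 1/8; Fumio 1/16; Haruki 1/16; Kaede 1/8; Midori 1/8; Ryo 1/4; Satoshi 1/4

There is no surviving spouse, so the entire estate passes to Junko's descendants per capita at each generation.
At generation 1 (Sachiko, Yoshiko, Ryo, Satoshi) there are 4 shares of (1)/4 = 1/4 each.
Living: Ryo and Satoshi — each takes 1/4.
Deceased: Sachiko and Yoshiko. Their combined 1/2 is pooled and carried to generation 2.
At generation 2 (Kaede, Umeko, Midori, Emiko) there are 4 shares of (1/2)/4 = 1/8 each.
Living: Kaede, Midori, and Emiko — each takes 1/8.
Deceased: Umeko. That 1/8 share is carried to generation 3.
At generation 3 (Haruki, Fumio) there are 2 shares of (1/8)/2 = 1/16 each.
Living: Haruki and Fumio — each takes 1/16.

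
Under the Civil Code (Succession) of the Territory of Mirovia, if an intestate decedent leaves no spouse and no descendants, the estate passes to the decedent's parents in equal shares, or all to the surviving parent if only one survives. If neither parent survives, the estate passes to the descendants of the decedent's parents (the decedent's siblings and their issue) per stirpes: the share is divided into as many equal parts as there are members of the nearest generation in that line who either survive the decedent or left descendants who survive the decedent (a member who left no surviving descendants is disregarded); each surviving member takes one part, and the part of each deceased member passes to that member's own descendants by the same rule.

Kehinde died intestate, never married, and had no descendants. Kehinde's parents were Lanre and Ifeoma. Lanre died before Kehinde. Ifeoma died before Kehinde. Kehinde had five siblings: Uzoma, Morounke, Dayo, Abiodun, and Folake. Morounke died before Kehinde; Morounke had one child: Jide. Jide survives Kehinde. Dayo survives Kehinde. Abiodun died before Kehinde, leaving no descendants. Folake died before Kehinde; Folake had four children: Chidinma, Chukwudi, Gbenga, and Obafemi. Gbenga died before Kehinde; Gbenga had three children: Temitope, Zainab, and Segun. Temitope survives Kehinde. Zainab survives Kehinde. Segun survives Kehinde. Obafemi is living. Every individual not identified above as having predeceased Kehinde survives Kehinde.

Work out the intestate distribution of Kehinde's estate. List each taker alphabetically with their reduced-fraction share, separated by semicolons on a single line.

Chidinma 1/16; Chukwudi 1/16; Dayo 1/4; Jide 1/4; Obafemi 1/16; Segun 1/48; Temitope 1/48; Uzoma 1/4; Zainab 1/48

Neither parent survives and there are no descendants, so the estate passes to Kehinde's siblings and their issue per stirpes.
Abiodun left no surviving issue, so that branch lapses and is disregarded.
The estate is divided into 4 equal shares of 1/4 among Uzoma, Morounke, Dayo, Folake.
Uzoma is living and takes 1/4.
Morounke predeceased; the 1/4 allotted to Morounke's branch passes to Morounke's issue by representation.
Jide is the sole taker at this level and receives the full 1/4.
Dayo is living and takes 1/4.
Folake predeceased; the 1/4 allotted to Folake's branch passes to Folake's issue by representation.
The 1/4 is divided into 4 equal shares of 1/16 among Chidinma, Chukwudi, Gbenga, Obafemi.
Chidinma is living and takes 1/16.
Chukwudi is living and takes 1/16.
Gbenga predeceased; the 1/16 allotted to Gbenga's branch passes to Gbenga's issue by representation.
The 1/16 is divided into 3 equal shares of 1/48 among Temitope, Zainab, Segun.
Temitope is living and takes 1/48.
Zainab is living and takes 1/48.
Segun is living and takes 1/48.
Obafemi is living and takes 1/16.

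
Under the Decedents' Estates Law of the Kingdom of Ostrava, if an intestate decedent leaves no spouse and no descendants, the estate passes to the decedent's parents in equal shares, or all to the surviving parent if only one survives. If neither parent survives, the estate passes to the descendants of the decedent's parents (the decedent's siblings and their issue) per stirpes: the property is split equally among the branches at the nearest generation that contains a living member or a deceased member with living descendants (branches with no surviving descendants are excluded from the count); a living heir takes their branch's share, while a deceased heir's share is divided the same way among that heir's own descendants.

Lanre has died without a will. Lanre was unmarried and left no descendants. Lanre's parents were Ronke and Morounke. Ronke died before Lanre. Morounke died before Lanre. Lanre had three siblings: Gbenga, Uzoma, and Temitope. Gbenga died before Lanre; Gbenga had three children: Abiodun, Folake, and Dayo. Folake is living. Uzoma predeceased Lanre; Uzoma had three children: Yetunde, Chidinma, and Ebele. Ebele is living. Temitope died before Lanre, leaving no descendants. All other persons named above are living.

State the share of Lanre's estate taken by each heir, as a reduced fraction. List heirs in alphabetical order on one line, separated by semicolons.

Neither parent survives and there are no descendants, so the estate passes to Lanre's siblings and their issue per stirpes.
Temitope left no surviving issue, so that branch lapses and is disregarded.
The estate is divided into 2 equal shares of 1/2 among Gbenga, Uzoma.
Gbenga predeceased; the 1/2 allotted to Gbenga's branch passes to Gbenga's issue by representation.
The 1/2 is divided into 3 equal shares of 1/6 among Abiodun, Folake, Dayo.
Abiodun is living and takes 1/6.
Folake is living and takes 1/6.
Dayo is living and takes 1/6.
Uzoma predeceased; the 1/2 allotted to Uzoma's branch passes to Uzoma's issue by representation.
The 1/2 is divided into 3 equal shares of 1/6 among Yetunde, Chidinma, Ebele.
Yetunde is living and takes 1/6.
Chidinma is living and takes 1/6.
Ebele is living and takes 1/6.

Abiodun 1/6; Chidinma 1/6; Dayo 1/6; Ebele 1/6; Folake 1/6; Yetunde 1/6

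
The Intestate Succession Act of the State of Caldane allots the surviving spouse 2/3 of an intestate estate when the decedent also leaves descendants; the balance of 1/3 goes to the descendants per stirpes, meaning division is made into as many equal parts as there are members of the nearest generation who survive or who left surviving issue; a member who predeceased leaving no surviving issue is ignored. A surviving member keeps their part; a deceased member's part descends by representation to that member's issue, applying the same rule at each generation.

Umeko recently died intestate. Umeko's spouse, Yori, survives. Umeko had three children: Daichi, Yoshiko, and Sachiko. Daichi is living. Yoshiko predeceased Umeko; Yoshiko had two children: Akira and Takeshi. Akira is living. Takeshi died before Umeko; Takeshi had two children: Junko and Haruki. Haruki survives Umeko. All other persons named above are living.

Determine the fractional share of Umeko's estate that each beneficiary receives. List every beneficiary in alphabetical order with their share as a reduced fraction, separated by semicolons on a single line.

Yori, as surviving spouse, takes 2/3.
The remaining 1/3 passes to Umeko's descendants per stirpes.
The 1/3 is divided into 3 equal shares of 1/9 among Daichi, Yoshiko, Sachiko.
Daichi is living and takes 1/9.
Yoshiko predeceased; the 1/9 allotted to Yoshiko's branch passes to Yoshiko's issue by representation.
The 1/9 is divided into 2 equal shares of 1/18 among Akira, Takeshi.
Akira is living and takes 1/18.
Takeshi predeceased; the 1/18 allotted to Takeshi's branch passes to Takeshi's issue by representation.
The 1/18 is divided into 2 equal shares of 1/36 among Junko, Haruki.
Junko is living and takes 1/36.
Haruki is living and takes 1/36.
Sachiko is living and takes 1/9.

Akira 1/18; Daichi 1/9; Haruki 1/36; Junko 1/36; Sachiko 1/9; Yori 2/3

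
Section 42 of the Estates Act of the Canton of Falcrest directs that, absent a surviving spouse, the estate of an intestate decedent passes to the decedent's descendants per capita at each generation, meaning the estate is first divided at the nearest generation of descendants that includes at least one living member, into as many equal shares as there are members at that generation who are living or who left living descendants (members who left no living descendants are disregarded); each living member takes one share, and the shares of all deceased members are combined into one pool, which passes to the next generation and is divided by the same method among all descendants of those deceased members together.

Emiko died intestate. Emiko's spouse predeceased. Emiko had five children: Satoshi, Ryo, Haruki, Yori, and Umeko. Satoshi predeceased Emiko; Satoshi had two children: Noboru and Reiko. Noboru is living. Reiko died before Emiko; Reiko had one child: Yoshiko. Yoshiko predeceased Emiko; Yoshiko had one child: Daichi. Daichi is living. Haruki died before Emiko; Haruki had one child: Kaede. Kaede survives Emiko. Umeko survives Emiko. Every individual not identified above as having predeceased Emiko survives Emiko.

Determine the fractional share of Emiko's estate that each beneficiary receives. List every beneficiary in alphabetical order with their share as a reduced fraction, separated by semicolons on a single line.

Daichi 2/15; Kaede 2/15; Noboru 2/15; Ryo 1/5; Umeko 1/5; Yori 1/5

There is no surviving spouse, so the entire estate passes to Emiko's descendants per capita at each generation.
At generation 1 (Satoshi, Ryo, Haruki, Yori, Umeko) there are 5 shares of (1)/5 = 1/5 each.
Living: Ryo, Yori, and Umeko — each takes 1/5.
Deceased: Satoshi and Haruki. Their combined 2/5 is pooled and carried to generation 2.
At generation 2 (Noboru, Reiko, Kaede) there are 3 shares of (2/5)/3 = 2/15 each.
Living: Noboru and Kaede — each takes 2/15.
Deceased: Reiko. That 2/15 share is carried to generation 3.
At generation 3 (Yoshiko) there are 1 shares of (2/15)/1 = 2/15 each.
Deceased: Yoshiko. That 2/15 share is carried to generation 4.
At generation 4 (Daichi) there are 1 shares of (2/15)/1 = 2/15 each.
Living: Daichi — each takes 2/15.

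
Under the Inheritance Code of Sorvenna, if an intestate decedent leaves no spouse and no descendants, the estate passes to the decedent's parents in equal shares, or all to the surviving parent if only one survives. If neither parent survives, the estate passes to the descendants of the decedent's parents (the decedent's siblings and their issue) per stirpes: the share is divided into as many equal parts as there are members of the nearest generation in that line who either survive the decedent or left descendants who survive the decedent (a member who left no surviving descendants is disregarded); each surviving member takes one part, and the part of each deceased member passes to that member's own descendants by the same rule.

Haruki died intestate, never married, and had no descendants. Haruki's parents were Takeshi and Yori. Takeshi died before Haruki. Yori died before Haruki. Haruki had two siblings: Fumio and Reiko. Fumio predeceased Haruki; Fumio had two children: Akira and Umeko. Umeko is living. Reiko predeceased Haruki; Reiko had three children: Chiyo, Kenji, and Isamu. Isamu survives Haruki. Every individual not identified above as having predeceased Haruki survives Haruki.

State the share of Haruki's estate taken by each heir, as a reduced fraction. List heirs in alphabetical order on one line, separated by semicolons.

Neither parent survives and there are no descendants, so the estate passes to Haruki's siblings and their issue per stirpes.
The estate is divided into 2 equal shares of 1/2 among Fumio, Reiko.
Fumio predeceased; the 1/2 allotted to Fumio's branch passes to Fumio's issue by representation.
The 1/2 is divided into 2 equal shares of 1/4 among Akira, Umeko.
Akira is living and takes 1/4.
Umeko is living and takes 1/4.
Reiko predeceased; the 1/2 allotted to Reiko's branch passes to Reiko's issue by representation.
The 1/2 is divided into 3 equal shares of 1/6 among Chiyo, Kenji, Isamu.
Chiyo is living and takes 1/6.
Kenji is living and takes 1/6.
Isamu is living and takes 1/6.

Akira 1/4; Chiyo 1/6; Isamu 1/6; Kenji 1/6; Umeko 1/4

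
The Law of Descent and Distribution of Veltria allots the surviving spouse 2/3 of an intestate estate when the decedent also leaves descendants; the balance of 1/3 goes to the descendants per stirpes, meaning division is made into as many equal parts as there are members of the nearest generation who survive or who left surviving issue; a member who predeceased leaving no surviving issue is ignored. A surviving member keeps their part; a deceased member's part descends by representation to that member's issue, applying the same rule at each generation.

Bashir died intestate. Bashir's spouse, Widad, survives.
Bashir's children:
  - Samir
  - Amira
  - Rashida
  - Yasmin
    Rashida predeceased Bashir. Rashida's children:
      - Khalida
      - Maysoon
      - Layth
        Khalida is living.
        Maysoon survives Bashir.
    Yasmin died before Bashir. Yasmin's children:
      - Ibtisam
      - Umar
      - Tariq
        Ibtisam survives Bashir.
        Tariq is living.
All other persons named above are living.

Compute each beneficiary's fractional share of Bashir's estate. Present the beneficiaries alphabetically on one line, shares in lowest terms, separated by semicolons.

Amira 1/12; Ibtisam 1/36; Khalida 1/36; Layth 1/36; Maysoon 1/36; Samir 1/12; Tariq 1/36; Umar 1/36; Widad 2/3

Widad, as surviving spouse, takes 2/3.
The remaining 1/3 passes to Bashir's descendants per stirpes.
The 1/3 is divided into 4 equal shares of 1/12 among Samir, Amira, Rashida, Yasmin.
Samir is living and takes 1/12.
Amira is living and takes 1/12.
Rashida predeceased; the 1/12 allotted to Rashida's branch passes to Rashida's issue by representation.
The 1/12 is divided into 3 equal shares of 1/36 among Khalida, Maysoon, Layth.
Khalida is living and takes 1/36.
Maysoon is living and takes 1/36.
Layth is living and takes 1/36.
Yasmin predeceased; the 1/12 allotted to Yasmin's branch passes to Yasmin's issue by representation.
The 1/12 is divided into 3 equal shares of 1/36 among Ibtisam, Umar, Tariq.
Ibtisam is living and takes 1/36.
Umar is living and takes 1/36.
Tariq is living and takes 1/36.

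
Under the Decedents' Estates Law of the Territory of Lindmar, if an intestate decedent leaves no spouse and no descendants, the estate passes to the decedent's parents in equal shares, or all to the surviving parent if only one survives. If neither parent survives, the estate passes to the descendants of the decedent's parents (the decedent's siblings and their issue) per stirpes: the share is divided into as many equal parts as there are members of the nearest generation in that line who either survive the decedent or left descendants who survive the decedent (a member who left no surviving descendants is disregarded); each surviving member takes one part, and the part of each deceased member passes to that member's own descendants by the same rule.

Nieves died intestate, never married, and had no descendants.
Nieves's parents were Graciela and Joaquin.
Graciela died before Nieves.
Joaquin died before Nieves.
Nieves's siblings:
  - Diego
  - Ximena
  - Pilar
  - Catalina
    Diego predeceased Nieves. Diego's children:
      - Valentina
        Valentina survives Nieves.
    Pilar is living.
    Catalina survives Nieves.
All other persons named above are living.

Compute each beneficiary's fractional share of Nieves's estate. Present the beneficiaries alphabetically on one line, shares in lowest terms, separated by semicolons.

Catalina 1/4; Pilar 1/4; Valentina 1/4; Ximena 1/4

Neither parent survives and there are no descendants, so the estate passes to Nieves's siblings and their issue per stirpes.
The estate is divided into 4 equal shares of 1/4 among Diego, Ximena, Pilar, Catalina.
Diego predeceased; the 1/4 allotted to Diego's branch passes to Diego's issue by representation.
Valentina is the sole taker at this level and receives the full 1/4.
Ximena is living and takes 1/4.
Pilar is living and takes 1/4.
Catalina is living and takes 1/4.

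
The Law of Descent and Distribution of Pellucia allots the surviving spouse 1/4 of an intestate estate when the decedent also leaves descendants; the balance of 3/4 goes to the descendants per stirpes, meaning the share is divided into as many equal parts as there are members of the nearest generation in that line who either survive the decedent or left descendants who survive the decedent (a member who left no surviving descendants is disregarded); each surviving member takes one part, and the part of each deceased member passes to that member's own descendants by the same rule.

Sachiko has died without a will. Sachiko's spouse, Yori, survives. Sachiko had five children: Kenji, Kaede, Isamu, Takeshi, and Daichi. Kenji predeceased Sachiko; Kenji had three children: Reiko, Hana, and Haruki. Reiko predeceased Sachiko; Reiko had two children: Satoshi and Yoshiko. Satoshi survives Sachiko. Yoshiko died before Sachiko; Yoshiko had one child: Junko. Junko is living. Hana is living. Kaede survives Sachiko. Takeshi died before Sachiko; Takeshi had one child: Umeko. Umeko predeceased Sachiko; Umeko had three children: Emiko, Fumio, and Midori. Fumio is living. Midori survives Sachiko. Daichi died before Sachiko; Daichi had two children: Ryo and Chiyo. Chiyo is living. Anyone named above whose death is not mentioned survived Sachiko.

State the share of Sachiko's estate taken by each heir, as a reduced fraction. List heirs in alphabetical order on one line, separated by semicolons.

Chiyo 3/40; Emiko 1/20; Fumio 1/20; Hana 1/20; Haruki 1/20; Isamu 3/20; Junko 1/40; Kaede 3/20; Midori 1/20; Ryo 3/40; Satoshi 1/40; Yori 1/4

Yori, as surviving spouse, takes 1/4.
The remaining 3/4 passes to Sachiko's descendants per stirpes.
The 3/4 is divided into 5 equal shares of 3/20 among Kenji, Kaede, Isamu, Takeshi, Daichi.
Kenji predeceased; the 3/20 allotted to Kenji's branch passes to Kenji's issue by representation.
The 3/20 is divided into 3 equal shares of 1/20 among Reiko, Hana, Haruki.
Reiko predeceased; the 1/20 allotted to Reiko's branch passes to Reiko's issue by representation.
The 1/20 is divided into 2 equal shares of 1/40 among Satoshi, Yoshiko.
Satoshi is living and takes 1/40.
Yoshiko predeceased; the 1/40 allotted to Yoshiko's branch passes to Yoshiko's issue by representation.
Junko is the sole taker at this level and receives the full 1/40.
Hana is living and takes 1/20.
Haruki is living and takes 1/20.
Kaede is living and takes 3/20.
Isamu is living and takes 3/20.
Takeshi predeceased; the 3/20 allotted to Takeshi's branch passes to Takeshi's issue by representation.
Umeko's line is the sole branch at this level, so the full 3/20 passes to Umeko's issue by representation.
The 3/20 is divided into 3 equal shares of 1/20 among Emiko, Fumio, Midori.
Emiko is living and takes 1/20.
Fumio is living and takes 1/20.
Midori is living and takes 1/20.
Daichi predeceased; the 3/20 allotted to Daichi's branch passes to Daichi's issue by representation.
The 3/20 is divided into 2 equal shares of 3/40 among Ryo, Chiyo.
Ryo is living and takes 3/40.
Chiyo is living and takes 3/40.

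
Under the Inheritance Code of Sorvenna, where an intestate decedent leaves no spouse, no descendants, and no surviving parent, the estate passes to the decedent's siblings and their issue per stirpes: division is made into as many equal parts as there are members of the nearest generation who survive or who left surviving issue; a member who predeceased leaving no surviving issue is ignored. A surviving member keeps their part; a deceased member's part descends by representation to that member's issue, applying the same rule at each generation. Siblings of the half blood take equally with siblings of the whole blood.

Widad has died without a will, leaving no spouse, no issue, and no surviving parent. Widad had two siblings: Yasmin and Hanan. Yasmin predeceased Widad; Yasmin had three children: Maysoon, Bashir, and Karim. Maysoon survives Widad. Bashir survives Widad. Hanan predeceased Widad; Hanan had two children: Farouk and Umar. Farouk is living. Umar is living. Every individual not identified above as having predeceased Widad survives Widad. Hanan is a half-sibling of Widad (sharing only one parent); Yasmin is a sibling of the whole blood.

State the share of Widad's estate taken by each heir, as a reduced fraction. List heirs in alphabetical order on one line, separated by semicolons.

Bashir 1/6; Farouk 1/4; Karim 1/6; Maysoon 1/6; Umar 1/4

No spouse, descendants, or parent survives, so the estate passes to Widad's siblings per stirpes.
Half-blood and whole-blood siblings take equally under the stated rule.
The estate is divided into 2 equal shares of 1/2 among Yasmin, Hanan.
Yasmin predeceased; the 1/2 allotted to Yasmin's branch passes to Yasmin's issue by representation.
The 1/2 is divided into 3 equal shares of 1/6 among Maysoon, Bashir, Karim.
Maysoon is living and takes 1/6.
Bashir is living and takes 1/6.
Karim is living and takes 1/6.
Hanan predeceased; the 1/2 allotted to Hanan's branch passes to Hanan's issue by representation.
The 1/2 is divided into 2 equal shares of 1/4 among Farouk, Umar.
Farouk is living and takes 1/4.
Umar is living and takes 1/4.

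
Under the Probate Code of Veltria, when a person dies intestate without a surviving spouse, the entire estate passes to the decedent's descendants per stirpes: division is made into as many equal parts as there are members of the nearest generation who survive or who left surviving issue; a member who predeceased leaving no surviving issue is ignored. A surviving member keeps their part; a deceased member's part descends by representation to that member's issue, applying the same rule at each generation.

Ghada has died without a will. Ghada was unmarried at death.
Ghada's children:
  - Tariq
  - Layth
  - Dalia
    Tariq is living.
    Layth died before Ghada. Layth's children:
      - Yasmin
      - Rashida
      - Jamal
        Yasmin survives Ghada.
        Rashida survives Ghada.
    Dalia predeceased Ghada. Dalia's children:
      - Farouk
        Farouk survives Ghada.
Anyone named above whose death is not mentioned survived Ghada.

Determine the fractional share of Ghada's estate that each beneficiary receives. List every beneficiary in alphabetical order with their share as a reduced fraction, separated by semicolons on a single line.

There is no surviving spouse, so the entire estate passes to Ghada's descendants per stirpes.
The estate is divided into 3 equal shares of 1/3 among Tariq, Layth, Dalia.
Tariq is living and takes 1/3.
Layth predeceased; the 1/3 allotted to Layth's branch passes to Layth's issue by representation.
The 1/3 is divided into 3 equal shares of 1/9 among Yasmin, Rashida, Jamal.
Yasmin is living and takes 1/9.
Rashida is living and takes 1/9.
Jamal is living and takes 1/9.
Dalia predeceased; the 1/3 allotted to Dalia's branch passes to Dalia's issue by representation.
Farouk is the sole taker at this level and receives the full 1/3.

Farouk 1/3; Jamal 1/9; Rashida 1/9; Tariq 1/3; Yasmin 1/9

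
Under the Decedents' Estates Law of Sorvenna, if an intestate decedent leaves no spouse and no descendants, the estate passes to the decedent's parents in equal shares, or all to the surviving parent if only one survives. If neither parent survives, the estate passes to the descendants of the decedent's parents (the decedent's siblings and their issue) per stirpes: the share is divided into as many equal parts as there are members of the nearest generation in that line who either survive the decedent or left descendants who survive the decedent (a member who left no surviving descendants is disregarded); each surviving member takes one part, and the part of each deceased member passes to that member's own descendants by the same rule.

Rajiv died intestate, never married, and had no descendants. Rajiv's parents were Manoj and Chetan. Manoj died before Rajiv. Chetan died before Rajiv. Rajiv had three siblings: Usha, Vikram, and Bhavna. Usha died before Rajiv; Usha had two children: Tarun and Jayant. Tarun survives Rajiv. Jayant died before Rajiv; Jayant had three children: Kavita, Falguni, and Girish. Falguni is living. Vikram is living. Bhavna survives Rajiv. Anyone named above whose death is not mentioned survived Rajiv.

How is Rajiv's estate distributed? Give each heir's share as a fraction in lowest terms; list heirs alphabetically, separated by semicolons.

Bhavna 1/3; Falguni 1/18; Girish 1/18; Kavita 1/18; Tarun 1/6; Vikram 1/3

Neither parent survives and there are no descendants, so the estate passes to Rajiv's siblings and their issue per stirpes.
The estate is divided into 3 equal shares of 1/3 among Usha, Vikram, Bhavna.
Usha predeceased; the 1/3 allotted to Usha's branch passes to Usha's issue by representation.
The 1/3 is divided into 2 equal shares of 1/6 among Tarun, Jayant.
Tarun is living and takes 1/6.
Jayant predeceased; the 1/6 allotted to Jayant's branch passes to Jayant's issue by representation.
The 1/6 is divided into 3 equal shares of 1/18 among Kavita, Falguni, Girish.
Kavita is living and takes 1/18.
Falguni is living and takes 1/18.
Girish is living and takes 1/18.
Vikram is living and takes 1/3.
Bhavna is living and takes 1/3.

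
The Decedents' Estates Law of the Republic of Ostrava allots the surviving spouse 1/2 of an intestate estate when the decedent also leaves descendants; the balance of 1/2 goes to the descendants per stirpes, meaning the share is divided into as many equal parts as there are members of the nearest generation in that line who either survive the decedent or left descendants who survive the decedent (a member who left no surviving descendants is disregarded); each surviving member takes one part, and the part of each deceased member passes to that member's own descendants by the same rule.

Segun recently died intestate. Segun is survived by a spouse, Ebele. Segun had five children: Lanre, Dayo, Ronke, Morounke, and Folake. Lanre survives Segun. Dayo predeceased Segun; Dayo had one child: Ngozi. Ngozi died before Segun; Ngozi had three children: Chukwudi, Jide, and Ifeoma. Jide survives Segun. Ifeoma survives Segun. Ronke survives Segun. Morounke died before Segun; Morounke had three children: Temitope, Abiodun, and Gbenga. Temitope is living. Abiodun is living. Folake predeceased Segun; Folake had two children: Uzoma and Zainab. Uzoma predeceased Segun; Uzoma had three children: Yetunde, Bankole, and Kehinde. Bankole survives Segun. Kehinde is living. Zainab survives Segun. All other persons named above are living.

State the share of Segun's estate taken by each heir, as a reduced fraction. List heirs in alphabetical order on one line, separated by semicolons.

Abiodun 1/30; Bankole 1/60; Chukwudi 1/30; Ebele 1/2; Gbenga 1/30; Ifeoma 1/30; Jide 1/30; Kehinde 1/60; Lanre 1/10; Ronke 1/10; Temitope 1/30; Yetunde 1/60; Zainab 1/20

Ebele, as surviving spouse, takes 1/2.
The remaining 1/2 passes to Segun's descendants per stirpes.
The 1/2 is divided into 5 equal shares of 1/10 among Lanre, Dayo, Ronke, Morounke, Folake.
Lanre is living and takes 1/10.
Dayo predeceased; the 1/10 allotted to Dayo's branch passes to Dayo's issue by representation.
Ngozi's line is the sole branch at this level, so the full 1/10 passes to Ngozi's issue by representation.
The 1/10 is divided into 3 equal shares of 1/30 among Chukwudi, Jide, Ifeoma.
Chukwudi is living and takes 1/30.
Jide is living and takes 1/30.
Ifeoma is living and takes 1/30.
Ronke is living and takes 1/10.
Morounke predeceased; the 1/10 allotted to Morounke's branch passes to Morounke's issue by representation.
The 1/10 is divided into 3 equal shares of 1/30 among Temitope, Abiodun, Gbenga.
Temitope is living and takes 1/30.
Abiodun is living and takes 1/30.
Gbenga is living and takes 1/30.
Folake predeceased; the 1/10 allotted to Folake's branch passes to Folake's issue by representation.
The 1/10 is divided into 2 equal shares of 1/20 among Uzoma, Zainab.
Uzoma predeceased; the 1/20 allotted to Uzoma's branch passes to Uzoma's issue by representation.
The 1/20 is divided into 3 equal shares of 1/60 among Yetunde, Bankole, Kehinde.
Yetunde is living and takes 1/60.
Bankole is living and takes 1/60.
Kehinde is living and takes 1/60.
Zainab is living and takes 1/20.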